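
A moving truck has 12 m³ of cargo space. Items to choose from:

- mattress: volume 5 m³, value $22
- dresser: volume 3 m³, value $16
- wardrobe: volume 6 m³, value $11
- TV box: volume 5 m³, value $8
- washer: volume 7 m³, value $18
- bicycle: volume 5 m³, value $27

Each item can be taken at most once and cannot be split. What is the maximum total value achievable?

$49

Check high-value combinations within 12 m³:
- mattress+bicycle: volume 5+5=10, value 22+27=49
- washer+bicycle: volume 7+5=12, value 18+27=45
- dresser+bicycle: volume 3+5=8, value 16+27=43
- mattress+washer: volume 5+7=12, value 22+18=40
Best: $49.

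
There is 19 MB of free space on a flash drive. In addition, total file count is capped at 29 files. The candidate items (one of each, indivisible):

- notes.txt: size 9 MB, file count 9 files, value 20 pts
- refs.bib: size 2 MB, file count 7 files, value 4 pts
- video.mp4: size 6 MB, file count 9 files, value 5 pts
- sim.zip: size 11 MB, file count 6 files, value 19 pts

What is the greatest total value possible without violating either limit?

29 pts

Feasible sets respecting both limits:
- notes.txt+refs.bib+video.mp4: size 17, file count 25, value 29
- refs.bib+video.mp4+sim.zip: size 19, file count 22, value 28
- notes.txt+video.mp4: size 15, file count 18, value 25
- notes.txt+refs.bib: size 11, file count 16, value 24
Best: 29 pts.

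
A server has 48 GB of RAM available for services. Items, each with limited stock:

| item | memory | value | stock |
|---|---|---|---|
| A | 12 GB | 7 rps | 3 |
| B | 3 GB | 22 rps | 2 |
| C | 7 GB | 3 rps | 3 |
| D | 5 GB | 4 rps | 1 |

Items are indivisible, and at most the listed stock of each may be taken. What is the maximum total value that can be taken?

Best selections within memory 48 and stock limits:
- 3×A + 2×B + 1×D: memory 47, value 69
- 2×A + 2×B + 1×C + 1×D: memory 42, value 65
Best: 69 rps.

69 rps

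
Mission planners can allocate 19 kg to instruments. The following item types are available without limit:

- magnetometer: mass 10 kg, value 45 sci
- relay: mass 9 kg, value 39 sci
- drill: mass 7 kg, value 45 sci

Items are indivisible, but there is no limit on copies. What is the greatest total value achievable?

Best value-per-unit is drill at 45/7; filling with it alone gives 2×45 = 90.
Optimal mix: 1×magnetometer + 1×drill → mass 17, value 90.

90 sci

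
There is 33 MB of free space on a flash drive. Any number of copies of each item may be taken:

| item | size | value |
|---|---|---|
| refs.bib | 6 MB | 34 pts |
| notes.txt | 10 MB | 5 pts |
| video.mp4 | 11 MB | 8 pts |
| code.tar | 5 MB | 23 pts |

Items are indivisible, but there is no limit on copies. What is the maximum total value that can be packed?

Best value-per-unit is refs.bib at 34/6; filling with it alone gives 5×34 = 170.
Optimal mix: 3×refs.bib + 3×code.tar → size 33, value 171.

171 pts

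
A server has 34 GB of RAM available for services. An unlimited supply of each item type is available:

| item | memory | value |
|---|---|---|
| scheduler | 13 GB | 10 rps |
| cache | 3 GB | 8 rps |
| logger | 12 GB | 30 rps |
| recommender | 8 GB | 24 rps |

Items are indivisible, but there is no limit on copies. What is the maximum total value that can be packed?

96 rps

Best value-per-unit is recommender at 24/8; filling with it alone gives 4×24 = 96.
Optimal mix: 6×cache + 2×recommender → memory 34, value 96.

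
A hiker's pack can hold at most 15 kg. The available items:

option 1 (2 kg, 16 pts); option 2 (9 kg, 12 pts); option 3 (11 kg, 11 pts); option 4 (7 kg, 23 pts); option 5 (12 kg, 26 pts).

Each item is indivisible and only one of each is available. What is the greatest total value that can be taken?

Check high-value combinations within 15 kg:
- option 1+option 5: weight 2+12=14, value 16+26=42
- option 1+option 4: weight 2+7=9, value 16+23=39
- option 1+option 2: weight 2+9=11, value 16+12=28
Best: 42 pts.

42 pts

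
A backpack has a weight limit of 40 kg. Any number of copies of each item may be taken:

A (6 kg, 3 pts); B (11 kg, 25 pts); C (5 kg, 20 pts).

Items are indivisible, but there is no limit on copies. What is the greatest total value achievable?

160 pts

Best value-per-unit is C at 20/5, and filling with it alone uses weight 8×5=40. No mix of the others beats 8×20 = 160.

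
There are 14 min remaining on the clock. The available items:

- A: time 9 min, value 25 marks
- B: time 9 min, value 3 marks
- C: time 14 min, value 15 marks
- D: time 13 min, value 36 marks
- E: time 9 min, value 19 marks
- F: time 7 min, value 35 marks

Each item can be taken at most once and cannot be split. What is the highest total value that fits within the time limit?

Check high-value combinations within 14 min:
- D: time 13, value 36
- F: time 7, value 35
- A: time 9, value 25
- E: time 9, value 19
- C: time 14, value 15
Best: 36 marks.

36 marks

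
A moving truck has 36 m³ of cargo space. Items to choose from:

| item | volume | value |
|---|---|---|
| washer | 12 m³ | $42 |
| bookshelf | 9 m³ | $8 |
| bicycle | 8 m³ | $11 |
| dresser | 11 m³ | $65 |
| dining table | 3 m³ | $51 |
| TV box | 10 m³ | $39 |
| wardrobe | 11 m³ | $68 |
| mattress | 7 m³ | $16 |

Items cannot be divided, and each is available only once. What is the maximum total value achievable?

Check high-value combinations within 36 m³:
- dresser+dining table+TV box+wardrobe: volume 11+3+10+11=35, value 65+51+39+68=223
- dresser+dining table+wardrobe+mattress: volume 11+3+11+7=32, value 65+51+68+16=200
- washer+dining table+TV box+wardrobe: volume 12+3+10+11=36, value 42+51+39+68=200
- washer+dresser+dining table+TV box: volume 12+11+3+10=36, value 42+65+51+39=197
- bicycle+dresser+dining table+wardrobe: volume 8+11+3+11=33, value 11+65+51+68=195
Best: $223.

$223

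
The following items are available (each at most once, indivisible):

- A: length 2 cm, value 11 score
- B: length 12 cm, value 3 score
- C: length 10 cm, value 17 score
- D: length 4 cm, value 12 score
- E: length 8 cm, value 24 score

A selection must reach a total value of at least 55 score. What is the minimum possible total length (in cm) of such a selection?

24

Subsets with value ≥ 55, sorted by total length:
- A+C+D+E: length 24, value 64
- A+B+C+E: length 32, value 55
- B+C+D+E: length 34, value 56
- A+B+C+D+E: length 36, value 67
Minimum length: 24 cm.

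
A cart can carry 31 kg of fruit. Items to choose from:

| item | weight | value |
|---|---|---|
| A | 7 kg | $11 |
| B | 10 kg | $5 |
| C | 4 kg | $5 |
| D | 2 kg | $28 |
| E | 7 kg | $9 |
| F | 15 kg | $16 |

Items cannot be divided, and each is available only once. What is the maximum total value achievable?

$64

Check high-value combinations within 31 kg:
- A+D+E+F: weight 7+2+7+15=31, value 11+28+9+16=64
- A+C+D+F: weight 7+4+2+15=28, value 11+5+28+16=60
- C+D+E+F: weight 4+2+7+15=28, value 5+28+9+16=58
- A+B+C+D+E: weight 7+10+4+2+7=30, value 11+5+5+28+9=58
- A+D+F: weight 7+2+15=24, value 11+28+16=55
Best: $64.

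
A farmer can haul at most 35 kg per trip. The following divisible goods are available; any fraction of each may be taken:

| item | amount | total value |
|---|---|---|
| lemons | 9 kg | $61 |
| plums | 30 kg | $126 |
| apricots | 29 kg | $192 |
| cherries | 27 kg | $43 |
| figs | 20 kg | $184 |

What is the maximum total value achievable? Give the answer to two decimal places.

284.72

Take in order of value per unit:
- figs (184/20 per unit): all 20 → value 184, running total 184.00
- lemons (61/9 per unit): all 9 → value 61, running total 245.00
- apricots (192/29 per unit): 6 of 29 → value 6×192/29 = 39.7241, running total 284.72
Total 284.72.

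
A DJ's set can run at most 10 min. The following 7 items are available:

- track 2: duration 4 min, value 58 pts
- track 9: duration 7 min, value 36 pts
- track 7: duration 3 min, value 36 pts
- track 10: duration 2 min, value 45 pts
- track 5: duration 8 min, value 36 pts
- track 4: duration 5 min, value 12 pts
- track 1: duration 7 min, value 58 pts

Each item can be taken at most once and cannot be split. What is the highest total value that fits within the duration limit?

Check high-value combinations within 10 min:
- track 2+track 7+track 10: duration 4+3+2=9, value 58+36+45=139
- track 2+track 10: duration 4+2=6, value 58+45=103
- track 10+track 1: duration 2+7=9, value 45+58=103
Best: 139 pts.

139 pts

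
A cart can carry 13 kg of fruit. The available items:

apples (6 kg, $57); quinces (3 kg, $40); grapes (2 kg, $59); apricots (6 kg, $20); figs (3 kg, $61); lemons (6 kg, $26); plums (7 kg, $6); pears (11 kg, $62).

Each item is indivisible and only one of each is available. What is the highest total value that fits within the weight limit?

$177

Check high-value combinations within 13 kg:
- apples+grapes+figs: weight 6+2+3=11, value 57+59+61=177
- quinces+grapes+figs: weight 3+2+3=8, value 40+59+61=160
- apples+quinces+figs: weight 6+3+3=12, value 57+40+61=158
- apples+quinces+grapes: weight 6+3+2=11, value 57+40+59=156
- grapes+figs+lemons: weight 2+3+6=11, value 59+61+26=146
Best: $177.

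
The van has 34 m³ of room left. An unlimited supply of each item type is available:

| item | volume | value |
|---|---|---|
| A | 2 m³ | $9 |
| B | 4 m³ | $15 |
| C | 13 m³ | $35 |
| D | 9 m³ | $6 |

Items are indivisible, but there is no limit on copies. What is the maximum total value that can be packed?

Best value-per-unit is A at 9/2, and filling with it alone uses volume 17×2=34. No mix of the others beats 17×9 = 153.

$153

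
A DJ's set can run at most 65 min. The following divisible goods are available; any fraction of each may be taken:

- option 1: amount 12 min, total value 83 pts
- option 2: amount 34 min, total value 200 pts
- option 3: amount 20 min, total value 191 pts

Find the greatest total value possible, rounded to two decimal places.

Take in order of value per unit:
- option 3 (191/20 per unit): all 20 → value 191, running total 191.00
- option 1 (83/12 per unit): all 12 → value 83, running total 274.00
- option 2 (200/34 per unit): 33 of 34 → value 33×200/34 = 194.1176, running total 468.12
Total 468.12.

468.12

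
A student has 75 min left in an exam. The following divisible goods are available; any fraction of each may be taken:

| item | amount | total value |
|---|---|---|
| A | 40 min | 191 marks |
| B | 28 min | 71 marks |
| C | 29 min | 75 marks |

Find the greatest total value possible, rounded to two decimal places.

Take in order of value per unit:
- A (191/40 per unit): all 40 → value 191, running total 191.00
- C (75/29 per unit): all 29 → value 75, running total 266.00
- B (71/28 per unit): 6 of 28 → value 6×71/28 = 15.2143, running total 281.21
Total 281.21.

281.21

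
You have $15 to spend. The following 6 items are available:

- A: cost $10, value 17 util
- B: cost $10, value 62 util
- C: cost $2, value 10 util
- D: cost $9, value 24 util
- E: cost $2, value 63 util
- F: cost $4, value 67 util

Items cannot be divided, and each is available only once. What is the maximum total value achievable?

154 util

Check high-value combinations within $15:
- D+E+F: cost 9+2+4=15, value 24+63+67=154
- C+E+F: cost 2+2+4=8, value 10+63+67=140
- B+C+E: cost 10+2+2=14, value 62+10+63=135
Best: 154 util.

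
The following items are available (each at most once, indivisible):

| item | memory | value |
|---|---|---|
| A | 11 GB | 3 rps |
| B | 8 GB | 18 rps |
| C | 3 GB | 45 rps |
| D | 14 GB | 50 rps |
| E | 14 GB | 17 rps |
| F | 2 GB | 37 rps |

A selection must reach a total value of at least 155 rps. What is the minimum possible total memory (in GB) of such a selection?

41

Subsets with value ≥ 155, sorted by total memory:
- B+C+D+E+F: memory 41, value 167
- A+B+C+D+E+F: memory 52, value 170
Minimum memory: 41 GB.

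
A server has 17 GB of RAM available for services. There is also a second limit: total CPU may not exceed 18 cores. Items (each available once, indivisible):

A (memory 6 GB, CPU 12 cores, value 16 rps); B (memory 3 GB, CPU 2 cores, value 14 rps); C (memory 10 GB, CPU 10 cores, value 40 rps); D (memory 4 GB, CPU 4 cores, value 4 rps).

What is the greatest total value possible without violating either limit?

Feasible sets respecting both limits:
- B+C+D: memory 17, CPU 16, value 58
- B+C: memory 13, CPU 12, value 54
- C+D: memory 14, CPU 14, value 44
Best: 58 rps.

58 rps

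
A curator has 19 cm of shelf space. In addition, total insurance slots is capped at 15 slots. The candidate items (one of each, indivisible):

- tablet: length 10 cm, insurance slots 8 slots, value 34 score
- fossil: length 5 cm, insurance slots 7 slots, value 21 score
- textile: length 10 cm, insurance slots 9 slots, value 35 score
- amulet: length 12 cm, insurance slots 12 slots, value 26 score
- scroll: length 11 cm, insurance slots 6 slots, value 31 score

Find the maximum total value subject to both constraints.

55 score

Feasible sets respecting both limits:
- tablet+fossil: length 15, insurance slots 15, value 55
- fossil+scroll: length 16, insurance slots 13, value 52
- textile: length 10, insurance slots 9, value 35
Best: 55 score.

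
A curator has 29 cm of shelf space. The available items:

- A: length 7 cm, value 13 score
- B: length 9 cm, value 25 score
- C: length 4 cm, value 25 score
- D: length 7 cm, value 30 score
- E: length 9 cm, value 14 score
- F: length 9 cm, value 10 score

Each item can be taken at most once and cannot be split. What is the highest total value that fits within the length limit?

94 score

Check high-value combinations within 29 cm:
- B+C+D+E: length 9+4+7+9=29, value 25+25+30+14=94
- A+B+C+D: length 7+9+4+7=27, value 13+25+25+30=93
- B+C+D+F: length 9+4+7+9=29, value 25+25+30+10=90
- A+C+D+E: length 7+4+7+9=27, value 13+25+30+14=82
- B+C+D: length 9+4+7=20, value 25+25+30=80
Best: 94 score.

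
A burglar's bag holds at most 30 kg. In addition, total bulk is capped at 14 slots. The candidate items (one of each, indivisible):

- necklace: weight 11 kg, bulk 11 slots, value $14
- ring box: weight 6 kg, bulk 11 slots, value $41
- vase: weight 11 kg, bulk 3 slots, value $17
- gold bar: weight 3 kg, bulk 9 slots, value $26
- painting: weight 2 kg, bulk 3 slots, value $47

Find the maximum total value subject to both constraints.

$88

Feasible sets respecting both limits:
- ring box+painting: weight 8, bulk 14, value 88
- gold bar+painting: weight 5, bulk 12, value 73
- vase+painting: weight 13, bulk 6, value 64
- necklace+painting: weight 13, bulk 14, value 61
Best: $88.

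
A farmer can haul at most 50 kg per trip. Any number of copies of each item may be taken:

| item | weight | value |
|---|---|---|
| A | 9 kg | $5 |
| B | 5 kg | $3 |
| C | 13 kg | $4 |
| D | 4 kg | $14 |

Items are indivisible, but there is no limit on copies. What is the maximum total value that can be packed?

Best value-per-unit is D at 14/4, and filling with it alone uses weight 12×4=48. No mix of the others beats 12×14 = 168.

$168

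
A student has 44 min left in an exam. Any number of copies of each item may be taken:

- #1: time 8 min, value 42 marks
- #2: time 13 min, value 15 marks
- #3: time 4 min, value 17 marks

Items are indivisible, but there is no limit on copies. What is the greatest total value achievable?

227 marks

Best value-per-unit is #1 at 42/8; filling with it alone gives 5×42 = 210.
Optimal mix: 5×#1 + 1×#3 → time 44, value 227.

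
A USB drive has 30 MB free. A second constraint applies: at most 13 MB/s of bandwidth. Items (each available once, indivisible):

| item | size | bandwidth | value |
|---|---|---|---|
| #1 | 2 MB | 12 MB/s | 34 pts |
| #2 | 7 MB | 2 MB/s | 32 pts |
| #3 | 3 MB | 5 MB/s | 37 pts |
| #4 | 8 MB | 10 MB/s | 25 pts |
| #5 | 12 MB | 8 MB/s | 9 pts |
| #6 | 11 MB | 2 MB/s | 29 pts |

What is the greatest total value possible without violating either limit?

98 pts

Feasible sets respecting both limits:
- #2+#3+#6: size 21, bandwidth 9, value 98
- #2+#5+#6: size 30, bandwidth 12, value 70
- #2+#3: size 10, bandwidth 7, value 69
Best: 98 pts.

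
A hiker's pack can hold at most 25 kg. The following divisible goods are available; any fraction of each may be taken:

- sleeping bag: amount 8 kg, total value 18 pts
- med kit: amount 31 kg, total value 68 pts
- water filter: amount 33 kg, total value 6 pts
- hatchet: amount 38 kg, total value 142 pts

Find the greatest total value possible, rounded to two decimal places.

93.42

Take in order of value per unit:
- hatchet (142/38 per unit): 25 of 38 → value 25×142/38 = 93.4211, running total 93.42
Total 93.42.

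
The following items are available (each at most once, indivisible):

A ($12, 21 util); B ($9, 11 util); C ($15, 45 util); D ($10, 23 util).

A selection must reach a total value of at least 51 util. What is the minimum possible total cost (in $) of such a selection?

Subsets with value ≥ 51, sorted by total cost:
- B+C: cost 24, value 56
- C+D: cost 25, value 68
- A+C: cost 27, value 66
- A+B+D: cost 31, value 55
Minimum cost: 24 $.

24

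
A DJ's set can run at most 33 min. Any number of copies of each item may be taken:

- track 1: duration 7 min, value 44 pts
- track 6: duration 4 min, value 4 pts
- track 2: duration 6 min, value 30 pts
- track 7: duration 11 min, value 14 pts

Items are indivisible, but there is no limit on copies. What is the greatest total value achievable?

192 pts

Best value-per-unit is track 1 at 44/7; filling with it alone gives 4×44 = 176.
Optimal mix: 3×track 1 + 2×track 2 → duration 33, value 192.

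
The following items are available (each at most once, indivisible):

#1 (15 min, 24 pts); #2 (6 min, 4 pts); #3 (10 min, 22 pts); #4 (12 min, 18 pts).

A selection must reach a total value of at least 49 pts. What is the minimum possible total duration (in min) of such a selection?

Subsets with value ≥ 49, sorted by total duration:
- #1+#2+#3: duration 31, value 50
- #1+#3+#4: duration 37, value 64
- #1+#2+#3+#4: duration 43, value 68
Minimum duration: 31 min.

31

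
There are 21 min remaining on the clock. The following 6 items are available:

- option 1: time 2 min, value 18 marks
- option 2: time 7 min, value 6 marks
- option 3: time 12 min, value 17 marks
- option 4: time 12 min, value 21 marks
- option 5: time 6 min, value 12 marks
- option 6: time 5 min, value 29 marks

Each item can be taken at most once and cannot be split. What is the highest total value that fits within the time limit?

This is a 0/1 knapsack; check combinations near the capacity.
- option 1+option 4+option 6: time 2+12+5=19, value 18+21+29=68
- option 1+option 2+option 5+option 6: time 2+7+6+5=20, value 18+6+12+29=65
- option 1+option 3+option 6: time 2+12+5=19, value 18+17+29=64
Best: 68 marks.

68 marks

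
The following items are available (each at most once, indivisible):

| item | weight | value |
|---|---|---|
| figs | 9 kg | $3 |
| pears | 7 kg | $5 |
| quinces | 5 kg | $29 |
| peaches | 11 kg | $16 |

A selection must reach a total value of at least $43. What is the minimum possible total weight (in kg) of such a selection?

Subsets with value ≥ 43, sorted by total weight:
- quinces+peaches: weight 16, value 45
- pears+quinces+peaches: weight 23, value 50
- figs+quinces+peaches: weight 25, value 48
Minimum weight: 16 kg.

16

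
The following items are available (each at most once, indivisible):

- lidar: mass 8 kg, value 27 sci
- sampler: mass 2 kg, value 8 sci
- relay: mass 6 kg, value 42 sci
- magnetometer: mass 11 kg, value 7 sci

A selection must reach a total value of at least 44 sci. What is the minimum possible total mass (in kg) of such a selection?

Subsets with value ≥ 44, sorted by total mass:
- sampler+relay: mass 8, value 50
- lidar+relay: mass 14, value 69
Minimum mass: 8 kg.

8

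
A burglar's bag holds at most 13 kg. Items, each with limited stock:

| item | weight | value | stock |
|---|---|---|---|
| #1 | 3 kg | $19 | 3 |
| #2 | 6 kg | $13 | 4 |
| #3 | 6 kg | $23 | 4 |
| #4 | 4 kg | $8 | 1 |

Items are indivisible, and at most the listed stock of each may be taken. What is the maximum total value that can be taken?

$65

Top feasible selections:
- 3×#1 + 1×#4: weight 13, value 65
- 2×#1 + 1×#3: weight 12, value 61
Best: $65.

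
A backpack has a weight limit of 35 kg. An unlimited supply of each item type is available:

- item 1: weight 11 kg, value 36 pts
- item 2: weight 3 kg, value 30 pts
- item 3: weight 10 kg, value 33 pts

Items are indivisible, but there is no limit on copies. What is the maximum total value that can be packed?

Best value-per-unit is item 2 at 30/3, and filling with it alone uses weight 11×3=33. No mix of the others beats 11×30 = 330.

330 pts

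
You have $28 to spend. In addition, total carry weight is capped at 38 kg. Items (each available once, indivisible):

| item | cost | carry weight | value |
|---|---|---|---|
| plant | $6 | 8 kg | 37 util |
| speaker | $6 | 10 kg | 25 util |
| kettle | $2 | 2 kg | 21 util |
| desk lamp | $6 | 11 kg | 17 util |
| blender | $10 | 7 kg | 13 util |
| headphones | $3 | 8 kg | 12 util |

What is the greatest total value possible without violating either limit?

108 util

Feasible sets respecting both limits:
- plant+speaker+kettle+blender+headphones: cost 27, carry weight 35, value 108
- plant+speaker+kettle+desk lamp: cost 20, carry weight 31, value 100
- plant+kettle+desk lamp+blender+headphones: cost 27, carry weight 36, value 100
- plant+speaker+kettle+blender: cost 24, carry weight 27, value 96
Best: 108 util.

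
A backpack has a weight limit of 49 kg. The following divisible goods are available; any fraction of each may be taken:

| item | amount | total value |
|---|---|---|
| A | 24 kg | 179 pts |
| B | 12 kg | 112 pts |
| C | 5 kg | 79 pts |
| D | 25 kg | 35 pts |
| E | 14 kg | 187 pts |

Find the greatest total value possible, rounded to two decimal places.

512.25

Take in order of value per unit:
- C (79/5 per unit): all 5 → value 79, running total 79.00
- E (187/14 per unit): all 14 → value 187, running total 266.00
- B (112/12 per unit): all 12 → value 112, running total 378.00
- A (179/24 per unit): 18 of 24 → value 18×179/24 = 134.2500, running total 512.25
Total 512.25.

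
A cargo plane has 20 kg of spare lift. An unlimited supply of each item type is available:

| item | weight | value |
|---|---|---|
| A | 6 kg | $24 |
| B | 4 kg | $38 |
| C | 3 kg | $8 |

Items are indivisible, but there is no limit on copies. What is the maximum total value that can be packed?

Best value-per-unit is B at 38/4, and filling with it alone uses weight 5×4=20. No mix of the others beats 5×38 = 190.

$190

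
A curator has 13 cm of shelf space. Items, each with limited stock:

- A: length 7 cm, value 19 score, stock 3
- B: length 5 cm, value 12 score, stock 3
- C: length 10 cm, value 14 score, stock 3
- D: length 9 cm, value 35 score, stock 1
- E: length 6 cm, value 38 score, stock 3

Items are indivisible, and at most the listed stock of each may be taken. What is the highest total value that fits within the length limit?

Best selections within length 13 and stock limits:
- 2×E: length 12, value 76
- 1×A + 1×E: length 13, value 57
- 1×B + 1×E: length 11, value 50
- 1×E: length 6, value 38
Best: 76 score.

76 score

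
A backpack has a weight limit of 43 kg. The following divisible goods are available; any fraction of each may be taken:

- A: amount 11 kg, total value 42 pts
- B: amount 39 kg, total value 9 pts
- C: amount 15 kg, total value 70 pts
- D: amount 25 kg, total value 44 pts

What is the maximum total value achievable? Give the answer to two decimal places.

Take in order of value per unit:
- C (70/15 per unit): all 15 → value 70, running total 70.00
- A (42/11 per unit): all 11 → value 42, running total 112.00
- D (44/25 per unit): 17 of 25 → value 17×44/25 = 29.9200, running total 141.92
Total 141.92.

141.92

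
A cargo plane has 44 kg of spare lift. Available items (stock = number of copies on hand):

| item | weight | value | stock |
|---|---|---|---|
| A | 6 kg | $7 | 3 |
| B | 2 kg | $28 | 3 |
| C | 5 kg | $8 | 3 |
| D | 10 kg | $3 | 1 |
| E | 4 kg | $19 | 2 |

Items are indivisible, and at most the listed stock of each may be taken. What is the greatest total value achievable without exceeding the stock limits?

Top feasible selections:
- 2×A + 3×B + 3×C + 2×E: weight 41, value 160
- 3×A + 3×B + 2×C + 2×E: weight 42, value 159
- 1×A + 3×B + 3×C + 2×E: weight 35, value 153
- 2×A + 3×B + 2×C + 2×E: weight 36, value 152
Best: $160.

$160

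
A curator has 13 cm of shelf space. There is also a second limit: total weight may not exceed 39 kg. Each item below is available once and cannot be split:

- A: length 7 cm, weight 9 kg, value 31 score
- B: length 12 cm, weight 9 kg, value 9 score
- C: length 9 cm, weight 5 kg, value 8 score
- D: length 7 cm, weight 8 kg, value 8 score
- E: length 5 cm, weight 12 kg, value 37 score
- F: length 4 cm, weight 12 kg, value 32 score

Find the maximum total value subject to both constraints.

Feasible sets respecting both limits:
- E+F: length 9, weight 24, value 69
- A+E: length 12, weight 21, value 68
- A+F: length 11, weight 21, value 63
- D+E: length 12, weight 20, value 45
Best: 69 score.

69 score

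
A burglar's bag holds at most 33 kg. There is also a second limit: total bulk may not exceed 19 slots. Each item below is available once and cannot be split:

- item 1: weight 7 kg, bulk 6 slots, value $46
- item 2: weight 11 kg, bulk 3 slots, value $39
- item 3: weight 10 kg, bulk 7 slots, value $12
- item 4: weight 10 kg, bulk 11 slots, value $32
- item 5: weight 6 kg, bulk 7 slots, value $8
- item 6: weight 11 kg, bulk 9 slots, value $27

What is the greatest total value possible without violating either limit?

$112

Feasible sets respecting both limits:
- item 1+item 2+item 6: weight 29, bulk 18, value 112
- item 1+item 2+item 3: weight 28, bulk 16, value 97
- item 1+item 2+item 5: weight 24, bulk 16, value 93
Best: $112.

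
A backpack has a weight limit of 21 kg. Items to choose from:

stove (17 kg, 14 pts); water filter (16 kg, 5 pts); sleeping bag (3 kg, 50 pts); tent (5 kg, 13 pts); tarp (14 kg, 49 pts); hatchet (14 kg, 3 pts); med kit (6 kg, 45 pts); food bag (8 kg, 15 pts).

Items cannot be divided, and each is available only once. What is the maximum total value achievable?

Check high-value combinations within 21 kg:
- sleeping bag+med kit+food bag: weight 3+6+8=17, value 50+45+15=110
- sleeping bag+tent+med kit: weight 3+5+6=14, value 50+13+45=108
- sleeping bag+tarp: weight 3+14=17, value 50+49=99
- sleeping bag+med kit: weight 3+6=9, value 50+45=95
Best: 110 pts.

110 pts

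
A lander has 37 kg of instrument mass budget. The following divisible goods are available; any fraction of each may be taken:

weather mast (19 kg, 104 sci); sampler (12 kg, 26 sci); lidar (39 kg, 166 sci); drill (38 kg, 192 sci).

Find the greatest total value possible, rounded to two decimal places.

Take in order of value per unit:
- weather mast (104/19 per unit): all 19 → value 104, running total 104.00
- drill (192/38 per unit): 18 of 38 → value 18×192/38 = 90.9474, running total 194.95
Total 194.95.

194.95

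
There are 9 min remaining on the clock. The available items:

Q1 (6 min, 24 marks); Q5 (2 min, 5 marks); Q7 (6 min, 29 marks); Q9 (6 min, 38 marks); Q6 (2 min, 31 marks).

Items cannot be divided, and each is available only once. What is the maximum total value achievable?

69 marks

Check high-value combinations within 9 min:
- Q9+Q6: time 6+2=8, value 38+31=69
- Q7+Q6: time 6+2=8, value 29+31=60
- Q1+Q6: time 6+2=8, value 24+31=55
- Q5+Q9: time 2+6=8, value 5+38=43
Best: 69 marks.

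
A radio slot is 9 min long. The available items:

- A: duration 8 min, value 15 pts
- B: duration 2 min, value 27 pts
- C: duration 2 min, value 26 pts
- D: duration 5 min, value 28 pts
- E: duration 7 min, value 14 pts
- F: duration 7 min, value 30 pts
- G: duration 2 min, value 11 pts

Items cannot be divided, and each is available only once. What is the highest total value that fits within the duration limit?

81 pts

Check high-value combinations within 9 min:
- B+C+D: duration 2+2+5=9, value 27+26+28=81
- B+D+G: duration 2+5+2=9, value 27+28+11=66
- C+D+G: duration 2+5+2=9, value 26+28+11=65
Best: 81 pts.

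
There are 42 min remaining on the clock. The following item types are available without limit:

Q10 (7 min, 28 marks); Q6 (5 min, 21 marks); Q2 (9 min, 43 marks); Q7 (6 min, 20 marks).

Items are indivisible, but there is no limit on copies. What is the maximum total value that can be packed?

193 marks

Best value-per-unit is Q2 at 43/9; filling with it alone gives 4×43 = 172.
Optimal mix: 1×Q6 + 4×Q2 → time 41, value 193.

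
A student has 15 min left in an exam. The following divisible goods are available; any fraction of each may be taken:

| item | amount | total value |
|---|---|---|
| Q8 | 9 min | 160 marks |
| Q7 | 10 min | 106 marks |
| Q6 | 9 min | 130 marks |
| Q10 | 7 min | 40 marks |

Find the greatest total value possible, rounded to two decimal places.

246.67

Take in order of value per unit:
- Q8 (160/9 per unit): all 9 → value 160, running total 160.00
- Q6 (130/9 per unit): 6 of 9 → value 6×130/9 = 86.6667, running total 246.67
Total 246.67.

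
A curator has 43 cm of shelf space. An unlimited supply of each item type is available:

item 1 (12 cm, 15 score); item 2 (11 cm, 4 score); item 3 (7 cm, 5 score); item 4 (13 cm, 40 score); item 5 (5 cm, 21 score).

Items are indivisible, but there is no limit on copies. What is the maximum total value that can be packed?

168 score

Best value-per-unit is item 5 at 21/5, and filling with it alone uses length 8×5=40. No mix of the others beats 8×21 = 168.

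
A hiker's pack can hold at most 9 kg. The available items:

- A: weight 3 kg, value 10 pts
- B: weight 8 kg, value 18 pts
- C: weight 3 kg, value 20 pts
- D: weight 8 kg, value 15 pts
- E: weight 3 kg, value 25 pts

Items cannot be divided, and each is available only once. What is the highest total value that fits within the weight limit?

55 pts

Check high-value combinations within 9 kg:
- A+C+E: weight 3+3+3=9, value 10+20+25=55
- C+E: weight 3+3=6, value 20+25=45
- A+E: weight 3+3=6, value 10+25=35
Best: 55 pts.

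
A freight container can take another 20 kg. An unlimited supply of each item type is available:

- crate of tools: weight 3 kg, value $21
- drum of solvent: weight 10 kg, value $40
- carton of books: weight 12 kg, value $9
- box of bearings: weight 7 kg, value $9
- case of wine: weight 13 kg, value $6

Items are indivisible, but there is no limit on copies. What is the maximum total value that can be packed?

Best value-per-unit is crate of tools at 21/3, and filling with it alone uses weight 6×3=18. No mix of the others beats 6×21 = 126.

$126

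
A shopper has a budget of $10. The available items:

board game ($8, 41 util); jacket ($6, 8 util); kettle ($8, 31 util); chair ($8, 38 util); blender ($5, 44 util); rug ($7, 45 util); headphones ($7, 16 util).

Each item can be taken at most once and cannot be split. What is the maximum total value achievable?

45 util

Check high-value combinations within $10:
- rug: cost 7, value 45
- blender: cost 5, value 44
- board game: cost 8, value 41
Best: 45 util.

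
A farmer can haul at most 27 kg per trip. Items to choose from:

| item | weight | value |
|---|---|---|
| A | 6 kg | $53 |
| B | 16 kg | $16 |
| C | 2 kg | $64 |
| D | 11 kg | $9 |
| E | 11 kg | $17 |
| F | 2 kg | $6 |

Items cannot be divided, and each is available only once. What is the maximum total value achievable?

$140

Check high-value combinations within 27 kg:
- A+C+E+F: weight 6+2+11+2=21, value 53+64+17+6=140
- A+B+C+F: weight 6+16+2+2=26, value 53+16+64+6=139
- A+C+E: weight 6+2+11=19, value 53+64+17=134
- A+B+C: weight 6+16+2=24, value 53+16+64=133
Best: $140.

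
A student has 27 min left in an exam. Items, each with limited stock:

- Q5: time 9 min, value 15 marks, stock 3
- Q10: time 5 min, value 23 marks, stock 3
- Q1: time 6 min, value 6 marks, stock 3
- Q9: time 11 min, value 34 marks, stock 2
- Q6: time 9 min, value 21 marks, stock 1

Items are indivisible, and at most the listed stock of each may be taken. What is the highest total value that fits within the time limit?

103 marks

Top feasible selections:
- 3×Q10 + 1×Q9: time 26, value 103
- 1×Q10 + 2×Q9: time 27, value 91
- 3×Q10 + 1×Q6: time 24, value 90
Best: 103 marks.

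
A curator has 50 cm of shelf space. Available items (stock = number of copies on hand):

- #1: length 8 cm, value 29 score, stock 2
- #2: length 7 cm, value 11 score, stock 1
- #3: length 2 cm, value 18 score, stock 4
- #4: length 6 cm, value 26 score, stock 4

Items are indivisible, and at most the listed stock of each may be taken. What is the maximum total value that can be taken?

234 score

Top feasible selections:
- 2×#1 + 4×#3 + 4×#4: length 48, value 234
- 2×#1 + 1×#2 + 4×#3 + 3×#4: length 49, value 219
Best: 234 score.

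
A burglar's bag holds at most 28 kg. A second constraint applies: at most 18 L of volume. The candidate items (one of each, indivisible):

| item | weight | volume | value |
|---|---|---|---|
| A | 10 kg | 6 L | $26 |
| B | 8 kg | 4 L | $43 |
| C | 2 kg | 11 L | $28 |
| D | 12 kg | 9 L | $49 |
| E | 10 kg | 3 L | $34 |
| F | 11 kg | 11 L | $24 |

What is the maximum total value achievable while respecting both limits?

Feasible sets respecting both limits:
- B+C+E: weight 20, volume 18, value 105
- A+B+E: weight 28, volume 13, value 103
- B+D: weight 20, volume 13, value 92
- D+E: weight 22, volume 12, value 83
Best: $105.

$105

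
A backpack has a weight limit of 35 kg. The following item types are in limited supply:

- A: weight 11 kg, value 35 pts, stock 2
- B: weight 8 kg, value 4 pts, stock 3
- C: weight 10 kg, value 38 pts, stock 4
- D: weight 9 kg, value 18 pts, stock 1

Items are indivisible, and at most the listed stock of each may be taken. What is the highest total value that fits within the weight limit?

114 pts

Top feasible selections:
- 3×C: weight 30, value 114
- 1×A + 2×C: weight 31, value 111
- 2×A + 1×C: weight 32, value 108
Best: 114 pts.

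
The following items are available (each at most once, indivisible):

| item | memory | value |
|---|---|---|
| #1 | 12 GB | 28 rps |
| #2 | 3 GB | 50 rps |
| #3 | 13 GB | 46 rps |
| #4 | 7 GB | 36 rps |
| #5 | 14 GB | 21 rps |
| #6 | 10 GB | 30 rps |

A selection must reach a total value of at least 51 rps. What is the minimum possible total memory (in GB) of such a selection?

Subsets with value ≥ 51, sorted by total memory:
- #2+#4: memory 10, value 86
- #2+#6: memory 13, value 80
- #1+#2: memory 15, value 78
- #2+#3: memory 16, value 96
Minimum memory: 10 GB.

10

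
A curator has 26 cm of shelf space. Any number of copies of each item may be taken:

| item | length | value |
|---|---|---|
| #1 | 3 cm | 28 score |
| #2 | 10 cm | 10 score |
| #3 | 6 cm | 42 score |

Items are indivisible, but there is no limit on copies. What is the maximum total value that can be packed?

224 score

Best value-per-unit is #1 at 28/3, and filling with it alone uses length 8×3=24. No mix of the others beats 8×28 = 224.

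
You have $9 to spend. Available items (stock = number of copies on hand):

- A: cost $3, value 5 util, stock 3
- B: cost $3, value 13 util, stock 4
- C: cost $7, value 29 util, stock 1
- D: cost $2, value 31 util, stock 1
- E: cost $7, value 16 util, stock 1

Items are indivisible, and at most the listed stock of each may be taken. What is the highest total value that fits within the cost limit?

60 util

Best selections within cost 9 and stock limits:
- 1×C + 1×D: cost 9, value 60
- 2×B + 1×D: cost 8, value 57
- 1×A + 1×B + 1×D: cost 8, value 49
- 1×D + 1×E: cost 9, value 47
Best: 60 util.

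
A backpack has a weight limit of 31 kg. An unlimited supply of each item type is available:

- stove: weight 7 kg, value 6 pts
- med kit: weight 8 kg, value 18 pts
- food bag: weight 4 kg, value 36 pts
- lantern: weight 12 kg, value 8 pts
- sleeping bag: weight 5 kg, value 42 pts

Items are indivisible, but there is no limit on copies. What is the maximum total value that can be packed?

270 pts

Best value-per-unit is food bag at 36/4; filling with it alone gives 7×36 = 252.
Optimal mix: 4×food bag + 3×sleeping bag → weight 31, value 270.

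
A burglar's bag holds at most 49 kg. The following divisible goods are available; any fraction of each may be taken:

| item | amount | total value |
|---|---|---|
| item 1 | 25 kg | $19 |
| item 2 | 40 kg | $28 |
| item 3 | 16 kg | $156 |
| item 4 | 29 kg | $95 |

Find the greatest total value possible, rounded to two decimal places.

254.04

Take in order of value per unit:
- item 3 (156/16 per unit): all 16 → value 156, running total 156.00
- item 4 (95/29 per unit): all 29 → value 95, running total 251.00
- item 1 (19/25 per unit): 4 of 25 → value 4×19/25 = 3.0400, running total 254.04
Total 254.04.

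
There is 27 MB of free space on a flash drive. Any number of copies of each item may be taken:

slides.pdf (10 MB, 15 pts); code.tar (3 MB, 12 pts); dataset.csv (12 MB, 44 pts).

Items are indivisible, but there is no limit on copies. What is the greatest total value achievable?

Best value-per-unit is code.tar at 12/3, and filling with it alone uses size 9×3=27. No mix of the others beats 9×12 = 108.

108 pts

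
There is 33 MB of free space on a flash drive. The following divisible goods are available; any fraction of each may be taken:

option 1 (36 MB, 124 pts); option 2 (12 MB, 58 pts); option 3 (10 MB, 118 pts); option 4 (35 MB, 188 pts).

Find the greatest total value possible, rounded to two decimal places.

241.54

Take in order of value per unit:
- option 3 (118/10 per unit): all 10 → value 118, running total 118.00
- option 4 (188/35 per unit): 23 of 35 → value 23×188/35 = 123.5429, running total 241.54
Total 241.54.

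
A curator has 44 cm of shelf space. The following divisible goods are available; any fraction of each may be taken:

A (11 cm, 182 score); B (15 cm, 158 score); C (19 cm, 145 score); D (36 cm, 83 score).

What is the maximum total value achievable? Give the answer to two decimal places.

Take in order of value per unit:
- A (182/11 per unit): all 11 → value 182, running total 182.00
- B (158/15 per unit): all 15 → value 158, running total 340.00
- C (145/19 per unit): 18 of 19 → value 18×145/19 = 137.3684, running total 477.37
Total 477.37.

477.37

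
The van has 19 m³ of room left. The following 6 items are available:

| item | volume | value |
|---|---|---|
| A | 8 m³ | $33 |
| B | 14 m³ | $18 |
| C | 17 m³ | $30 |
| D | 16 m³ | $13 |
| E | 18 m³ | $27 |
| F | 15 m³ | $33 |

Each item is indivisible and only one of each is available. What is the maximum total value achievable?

$33

Check high-value combinations within 19 m³:
- A: volume 8, value 33
- F: volume 15, value 33
- C: volume 17, value 30
Best: $33.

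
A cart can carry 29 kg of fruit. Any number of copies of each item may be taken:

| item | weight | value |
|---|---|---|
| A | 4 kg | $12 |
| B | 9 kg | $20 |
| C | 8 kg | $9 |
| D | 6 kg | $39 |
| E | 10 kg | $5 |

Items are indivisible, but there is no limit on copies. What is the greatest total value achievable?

$168

Best value-per-unit is D at 39/6; filling with it alone gives 4×39 = 156.
Optimal mix: 1×A + 4×D → weight 28, value 168.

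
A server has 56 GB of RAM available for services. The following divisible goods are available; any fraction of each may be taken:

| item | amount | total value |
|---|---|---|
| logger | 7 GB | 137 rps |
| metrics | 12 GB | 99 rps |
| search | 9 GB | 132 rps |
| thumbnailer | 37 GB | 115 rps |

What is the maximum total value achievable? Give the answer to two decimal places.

Take in order of value per unit:
- logger (137/7 per unit): all 7 → value 137, running total 137.00
- search (132/9 per unit): all 9 → value 132, running total 269.00
- metrics (99/12 per unit): all 12 → value 99, running total 368.00
- thumbnailer (115/37 per unit): 28 of 37 → value 28×115/37 = 87.0270, running total 455.03
Total 455.03.

455.03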